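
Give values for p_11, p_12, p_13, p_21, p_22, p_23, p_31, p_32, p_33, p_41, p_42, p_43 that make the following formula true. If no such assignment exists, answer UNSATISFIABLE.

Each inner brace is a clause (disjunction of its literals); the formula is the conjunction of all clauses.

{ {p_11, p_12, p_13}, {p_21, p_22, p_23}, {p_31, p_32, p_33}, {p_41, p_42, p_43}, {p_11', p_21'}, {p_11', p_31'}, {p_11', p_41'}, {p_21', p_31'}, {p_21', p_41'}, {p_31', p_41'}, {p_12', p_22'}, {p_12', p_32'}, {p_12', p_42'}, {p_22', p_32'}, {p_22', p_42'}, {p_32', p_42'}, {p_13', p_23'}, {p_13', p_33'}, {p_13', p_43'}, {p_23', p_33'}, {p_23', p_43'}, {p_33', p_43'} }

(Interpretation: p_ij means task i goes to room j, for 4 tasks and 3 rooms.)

UNSATISFIABLE

Try p_11 = 0.
Try p_12 = 1.
The clause (p_22') is unit, so p_22 = 0.
The clause (p_32') is unit, so p_32 = 0.
The clause (p_42') is unit, so p_42 = 0.
Try p_21 = 1.
The clause (p_31') is unit, so p_31 = 0.
The clause (p_33) is unit, so p_33 = 1.
The clause (p_41') is unit, so p_41 = 0.
The clause (p_43) is unit, so p_43 = 1.
That conflicts with the unit clause (p_43').
So p_21 must be the other value — set p_21 = 0.
The clause (p_23) is unit, so p_23 = 1.
The clause (p_13') is unit, so p_13 = 0.
The clause (p_33') is unit, so p_33 = 0.
The clause (p_31) is unit, so p_31 = 1.
The clause (p_41') is unit, so p_41 = 0.
The clause (p_43) is unit, so p_43 = 1.
That conflicts with the unit clause (p_43').
Either choice for p_21 ends in contradiction.
So p_12 must be the other value — set p_12 = 0.
The clause (p_13) is unit, so p_13 = 1.
The clause (p_23') is unit, so p_23 = 0.
The clause (p_33') is unit, so p_33 = 0.
The clause (p_43') is unit, so p_43 = 0.
Try p_21 = 1.
The clause (p_31') is unit, so p_31 = 0.
The clause (p_32) is unit, so p_32 = 1.
The clause (p_41') is unit, so p_41 = 0.
The clause (p_42) is unit, so p_42 = 1.
That conflicts with the unit clause (p_42').
So p_21 must be the other value — set p_21 = 0.
The clause (p_22) is unit, so p_22 = 1.
The clause (p_32') is unit, so p_32 = 0.
The clause (p_31) is unit, so p_31 = 1.
The clause (p_41') is unit, so p_41 = 0.
The clause (p_42) is unit, so p_42 = 1.
That conflicts with the unit clause (p_42').
Either choice for p_21 ends in contradiction.
Either choice for p_12 ends in contradiction.
So p_11 must be the other value — set p_11 = 1.
The clause (p_21') is unit, so p_21 = 0.
The clause (p_31') is unit, so p_31 = 0.
The clause (p_41') is unit, so p_41 = 0.
Try p_22 = 1.
The clause (p_12') is unit, so p_12 = 0.
The clause (p_32') is unit, so p_32 = 0.
The clause (p_33) is unit, so p_33 = 1.
The clause (p_42') is unit, so p_42 = 0.
The clause (p_43) is unit, so p_43 = 1.
That conflicts with the unit clause (p_43').
So p_22 must be the other value — set p_22 = 0.
The clause (p_23) is unit, so p_23 = 1.
The clause (p_13') is unit, so p_13 = 0.
The clause (p_33') is unit, so p_33 = 0.
The clause (p_32) is unit, so p_32 = 1.
The clause (p_12') is unit, so p_12 = 0.
The clause (p_42') is unit, so p_42 = 0.
The clause (p_43) is unit, so p_43 = 1.
That conflicts with the unit clause (p_43').
Either choice for p_22 ends in contradiction.
Either choice for p_11 ends in contradiction.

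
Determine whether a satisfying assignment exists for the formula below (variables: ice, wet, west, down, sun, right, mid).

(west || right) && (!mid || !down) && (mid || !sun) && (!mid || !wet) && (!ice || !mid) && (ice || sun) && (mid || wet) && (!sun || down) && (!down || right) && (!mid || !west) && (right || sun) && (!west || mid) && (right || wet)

Case west = false:
The clause (right) is unit, so right = true.
Case mid = false:
The clause (!sun) is unit, so sun = false.
The clause (ice) is unit, so ice = true.
The clause (wet) is unit, so wet = true.
No clause remains; down is free.
A satisfying assignment: ice=true; wet=true; west=false; down=false; sun=false; right=true; mid=false.

Yes, satisfiable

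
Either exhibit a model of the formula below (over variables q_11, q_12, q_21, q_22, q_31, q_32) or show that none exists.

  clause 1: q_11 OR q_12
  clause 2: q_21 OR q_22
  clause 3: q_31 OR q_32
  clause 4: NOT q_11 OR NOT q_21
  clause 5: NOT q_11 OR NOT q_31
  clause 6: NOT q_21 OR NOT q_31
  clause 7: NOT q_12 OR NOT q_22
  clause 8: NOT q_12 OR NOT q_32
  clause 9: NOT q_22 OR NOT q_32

UNSATISFIABLE

Case q_11 = true:
The clause (NOT q_21) is unit, so q_21 = false.
The clause (q_22) is unit, so q_22 = true.
The clause (NOT q_31) is unit, so q_31 = false.
The clause (q_32) is unit, so q_32 = true.
But (NOT q_32) is also a unit clause — contradiction.
So q_11 must be the other value — set q_11 = false.
The clause (q_12) is unit, so q_12 = true.
The clause (NOT q_22) is unit, so q_22 = false.
The clause (q_21) is unit, so q_21 = true.
The clause (NOT q_31) is unit, so q_31 = false.
The clause (q_32) is unit, so q_32 = true.
But (NOT q_32) is also a unit clause — contradiction.
Both values of q_11 lead to a conflict.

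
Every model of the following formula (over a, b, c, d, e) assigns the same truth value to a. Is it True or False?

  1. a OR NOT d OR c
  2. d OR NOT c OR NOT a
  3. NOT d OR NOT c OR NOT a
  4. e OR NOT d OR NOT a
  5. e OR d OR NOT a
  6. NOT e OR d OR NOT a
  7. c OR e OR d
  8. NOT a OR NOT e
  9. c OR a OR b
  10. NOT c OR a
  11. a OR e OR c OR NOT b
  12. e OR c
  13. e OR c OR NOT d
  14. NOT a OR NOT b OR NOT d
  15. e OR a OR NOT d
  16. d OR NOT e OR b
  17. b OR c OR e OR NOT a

Suppose a = true.
The clause (NOT e) is unit, so e = false.
The clause (NOT d) is unit, so d = false.
That conflicts with the unit clause (d).
So every satisfying assignment has a = False.

False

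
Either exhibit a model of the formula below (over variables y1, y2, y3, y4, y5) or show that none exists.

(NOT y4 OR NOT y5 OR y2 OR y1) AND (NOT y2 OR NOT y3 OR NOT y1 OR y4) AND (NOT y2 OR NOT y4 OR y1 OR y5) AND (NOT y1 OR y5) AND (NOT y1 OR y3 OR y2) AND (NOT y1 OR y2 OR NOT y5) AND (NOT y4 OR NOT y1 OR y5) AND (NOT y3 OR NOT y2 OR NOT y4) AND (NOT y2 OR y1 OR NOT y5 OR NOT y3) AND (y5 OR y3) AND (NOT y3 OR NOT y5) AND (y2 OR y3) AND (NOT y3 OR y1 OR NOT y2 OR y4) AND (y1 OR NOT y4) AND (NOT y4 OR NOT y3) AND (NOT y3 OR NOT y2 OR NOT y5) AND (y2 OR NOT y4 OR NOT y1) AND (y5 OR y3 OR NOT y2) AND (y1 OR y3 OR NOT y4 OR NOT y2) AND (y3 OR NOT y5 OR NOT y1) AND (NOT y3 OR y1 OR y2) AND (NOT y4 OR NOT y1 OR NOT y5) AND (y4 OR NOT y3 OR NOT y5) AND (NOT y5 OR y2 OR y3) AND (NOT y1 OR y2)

Suppose y1 = false.
(NOT y4) alone gives y4 = false.
Suppose y5 = true.
(NOT y3) alone gives y3 = false.
(y2) alone gives y2 = true.
All clauses are satisfied.

y1 ↦ false; y2 ↦ true; y3 ↦ false; y4 ↦ false; y5 ↦ true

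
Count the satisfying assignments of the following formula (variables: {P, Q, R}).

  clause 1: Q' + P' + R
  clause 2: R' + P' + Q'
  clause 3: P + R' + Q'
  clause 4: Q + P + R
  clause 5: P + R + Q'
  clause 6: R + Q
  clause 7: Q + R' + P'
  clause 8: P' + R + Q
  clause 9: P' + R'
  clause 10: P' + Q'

There are 2^3 = 8 truth assignments over (P, Q, R).
Check each against the 10 clauses (columns in the order P, Q, R):
  F F F  ✗ fails (Q + P + R)
  F F T  ✓ satisfies all
  F T F  ✗ fails (P + R + Q')
  F T T  ✗ fails (P + R' + Q')
  T F F  ✗ fails (R + Q)
  T F T  ✗ fails (Q + R' + P')
  T T F  ✗ fails (Q' + P' + R)
  T T T  ✗ fails (R' + P' + Q')
1 of the 8 rows is a model.

1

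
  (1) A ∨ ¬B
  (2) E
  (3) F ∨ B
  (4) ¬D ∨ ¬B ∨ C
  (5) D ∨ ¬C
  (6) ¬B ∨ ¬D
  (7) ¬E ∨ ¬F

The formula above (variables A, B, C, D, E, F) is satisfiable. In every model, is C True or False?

False

Suppose C = True.
From the singleton clause (E), E = True.
From the singleton clause (D), D = True.
From the singleton clause (¬B), B = False.
From the singleton clause (F), F = True.
That conflicts with the unit clause (¬F).
So every satisfying assignment has C = False.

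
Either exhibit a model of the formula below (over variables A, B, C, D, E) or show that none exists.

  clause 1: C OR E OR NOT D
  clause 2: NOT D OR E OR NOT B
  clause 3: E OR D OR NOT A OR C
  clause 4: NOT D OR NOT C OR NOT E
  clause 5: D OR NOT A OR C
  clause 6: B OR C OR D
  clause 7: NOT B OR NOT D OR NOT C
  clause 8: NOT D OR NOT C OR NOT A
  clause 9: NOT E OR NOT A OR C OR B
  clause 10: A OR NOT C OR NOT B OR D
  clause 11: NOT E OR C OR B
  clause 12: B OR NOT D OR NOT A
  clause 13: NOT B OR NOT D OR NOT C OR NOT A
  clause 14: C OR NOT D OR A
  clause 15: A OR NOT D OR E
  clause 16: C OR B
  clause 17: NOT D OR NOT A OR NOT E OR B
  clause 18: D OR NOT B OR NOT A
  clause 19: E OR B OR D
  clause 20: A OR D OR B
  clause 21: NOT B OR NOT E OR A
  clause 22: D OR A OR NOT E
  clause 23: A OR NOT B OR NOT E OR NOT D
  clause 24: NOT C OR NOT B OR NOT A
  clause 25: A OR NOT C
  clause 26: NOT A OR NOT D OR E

Branch on C: set C = true.
Unit clause (A) forces A = true.
Unit clause (NOT D) forces D = false.
Unit clause (NOT B) forces B = false.
Unit clause (E) forces E = true.
Every clause now holds.

A=true; B=false; C=true; D=false; E=true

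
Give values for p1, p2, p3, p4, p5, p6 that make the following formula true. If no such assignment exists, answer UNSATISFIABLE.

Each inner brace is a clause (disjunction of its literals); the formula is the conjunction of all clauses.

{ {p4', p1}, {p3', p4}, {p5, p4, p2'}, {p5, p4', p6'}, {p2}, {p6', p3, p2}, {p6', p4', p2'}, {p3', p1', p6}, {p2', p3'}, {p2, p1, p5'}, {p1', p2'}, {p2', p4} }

Unit clause (p2) forces p2 = 1.
Unit clause (p3') forces p3 = 0.
Unit clause (p1') forces p1 = 0.
Unit clause (p4') forces p4 = 0.
But (p4) is also a unit clause — contradiction.

UNSATISFIABLE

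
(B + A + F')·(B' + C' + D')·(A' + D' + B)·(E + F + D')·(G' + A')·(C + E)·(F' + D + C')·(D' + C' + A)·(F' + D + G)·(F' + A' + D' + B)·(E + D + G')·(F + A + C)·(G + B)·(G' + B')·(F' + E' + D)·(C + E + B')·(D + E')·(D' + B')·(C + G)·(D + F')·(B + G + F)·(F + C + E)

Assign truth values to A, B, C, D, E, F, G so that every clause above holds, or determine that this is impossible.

Suppose G = 0.
(B) alone gives B = 1.
(D') alone gives D = 0.
(F') alone gives F = 0.
(E') alone gives E = 0.
(C) alone gives C = 1.
All clauses hold; A can take either value.

A=0, B=1, C=1, D=0, E=0, F=0, G=0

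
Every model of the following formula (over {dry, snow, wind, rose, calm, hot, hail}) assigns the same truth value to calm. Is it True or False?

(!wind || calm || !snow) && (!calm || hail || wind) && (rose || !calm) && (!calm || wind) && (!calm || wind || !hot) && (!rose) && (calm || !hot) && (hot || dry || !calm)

Suppose calm = true.
(rose) alone gives rose = true.
Now (!rose) is unsatisfied and unit — conflict.
So every satisfying assignment has calm = False.

False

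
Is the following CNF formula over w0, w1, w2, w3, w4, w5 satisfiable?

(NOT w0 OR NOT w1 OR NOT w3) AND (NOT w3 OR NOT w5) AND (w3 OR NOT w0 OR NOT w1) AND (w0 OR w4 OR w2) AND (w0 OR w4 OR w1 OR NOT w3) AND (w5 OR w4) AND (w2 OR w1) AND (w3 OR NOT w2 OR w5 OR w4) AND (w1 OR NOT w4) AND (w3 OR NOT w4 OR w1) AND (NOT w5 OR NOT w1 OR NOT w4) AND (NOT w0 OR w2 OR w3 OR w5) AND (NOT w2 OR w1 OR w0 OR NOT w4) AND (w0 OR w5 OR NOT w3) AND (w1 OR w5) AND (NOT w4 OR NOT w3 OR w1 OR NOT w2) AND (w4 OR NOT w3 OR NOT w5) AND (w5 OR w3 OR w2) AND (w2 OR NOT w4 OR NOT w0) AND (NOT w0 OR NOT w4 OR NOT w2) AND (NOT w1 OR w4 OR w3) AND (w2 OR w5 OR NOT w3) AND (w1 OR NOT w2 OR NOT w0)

Branch on w3: set w3 = false.
Branch on w0: set w0 = false.
Branch on w4: set w4 = false.
Unit clause (w2) forces w2 = true.
Unit clause (w5) forces w5 = true.
Unit clause (NOT w1) forces w1 = false.
This assignment satisfies each clause.
A satisfying assignment: w0 ↦ false,  w1 ↦ false,  w2 ↦ true,  w3 ↦ false,  w4 ↦ false,  w5 ↦ true.

Yes, satisfiable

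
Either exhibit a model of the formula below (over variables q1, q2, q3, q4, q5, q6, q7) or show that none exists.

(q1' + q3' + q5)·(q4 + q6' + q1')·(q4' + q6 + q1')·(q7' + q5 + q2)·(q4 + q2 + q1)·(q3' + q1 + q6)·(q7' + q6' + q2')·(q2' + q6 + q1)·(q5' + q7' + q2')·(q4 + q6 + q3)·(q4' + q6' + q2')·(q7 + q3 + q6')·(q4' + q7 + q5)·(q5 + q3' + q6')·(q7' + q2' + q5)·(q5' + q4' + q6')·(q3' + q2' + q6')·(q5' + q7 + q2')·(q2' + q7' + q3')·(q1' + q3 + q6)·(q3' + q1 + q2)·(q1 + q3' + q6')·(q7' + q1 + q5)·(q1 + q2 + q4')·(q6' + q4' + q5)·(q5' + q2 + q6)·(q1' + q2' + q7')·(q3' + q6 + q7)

UNSATISFIABLE

Case q1 = 0:
Case q4 = 1:
From the singleton clause (q2), q2 = 1.
From the singleton clause (q6), q6 = 1.
Now (q6') is unsatisfied and unit — conflict.
Backtrack on q4: now try q4 = 0.
From the singleton clause (q2), q2 = 1.
From the singleton clause (q6), q6 = 1.
From the singleton clause (q7'), q7 = 0.
From the singleton clause (q3), q3 = 1.
Now (q3') is unsatisfied and unit — conflict.
Either choice for q4 ends in contradiction.
Backtrack on q1: now try q1 = 1.
Case q3 = 0:
From the singleton clause (q6), q6 = 1.
From the singleton clause (q4), q4 = 1.
From the singleton clause (q2'), q2 = 0.
From the singleton clause (q7), q7 = 1.
From the singleton clause (q5), q5 = 1.
Now (q5') is unsatisfied and unit — conflict.
Backtrack on q3: now try q3 = 1.
From the singleton clause (q5), q5 = 1.
Case q4 = 1:
From the singleton clause (q6), q6 = 1.
Now (q6') is unsatisfied and unit — conflict.
Backtrack on q4: now try q4 = 0.
From the singleton clause (q6'), q6 = 0.
From the singleton clause (q2), q2 = 1.
From the singleton clause (q7'), q7 = 0.
Now (q7) is unsatisfied and unit — conflict.
Either choice for q4 ends in contradiction.
Either choice for q3 ends in contradiction.
Either choice for q1 ends in contradiction.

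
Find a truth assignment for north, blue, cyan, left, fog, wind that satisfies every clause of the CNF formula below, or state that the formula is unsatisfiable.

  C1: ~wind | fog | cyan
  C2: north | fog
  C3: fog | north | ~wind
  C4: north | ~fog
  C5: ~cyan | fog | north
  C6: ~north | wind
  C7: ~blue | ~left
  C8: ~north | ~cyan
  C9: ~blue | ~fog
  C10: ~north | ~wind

Branch on north: set north = 1.
From the singleton clause (wind), wind = 1.
Now (~wind) is unsatisfied and unit — conflict.
Undo north and try north = 0.
From the singleton clause (fog), fog = 1.
Now (~fog) is unsatisfied and unit — conflict.
Either choice for north ends in contradiction.

UNSATISFIABLE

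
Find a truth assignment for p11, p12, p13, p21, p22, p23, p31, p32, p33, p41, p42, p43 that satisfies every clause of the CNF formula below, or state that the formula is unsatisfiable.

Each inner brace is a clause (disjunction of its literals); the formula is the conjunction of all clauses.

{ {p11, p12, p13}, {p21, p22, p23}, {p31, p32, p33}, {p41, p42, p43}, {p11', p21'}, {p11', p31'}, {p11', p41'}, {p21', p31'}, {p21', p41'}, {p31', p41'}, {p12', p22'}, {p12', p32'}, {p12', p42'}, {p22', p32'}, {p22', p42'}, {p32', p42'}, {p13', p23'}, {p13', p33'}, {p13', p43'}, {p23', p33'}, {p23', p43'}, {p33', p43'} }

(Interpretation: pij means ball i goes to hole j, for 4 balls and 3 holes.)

Try p11 = 0.
Try p12 = 1.
(p22') alone gives p22 = 0.
(p32') alone gives p32 = 0.
(p42') alone gives p42 = 0.
Try p21 = 1.
(p31') alone gives p31 = 0.
(p33) alone gives p33 = 1.
(p41') alone gives p41 = 0.
(p43) alone gives p43 = 1.
That conflicts with the unit clause (p43').
Undo p21 and try p21 = 0.
(p23) alone gives p23 = 1.
(p13') alone gives p13 = 0.
(p33') alone gives p33 = 0.
(p31) alone gives p31 = 1.
(p41') alone gives p41 = 0.
(p43) alone gives p43 = 1.
That conflicts with the unit clause (p43').
Both values of p21 lead to a conflict.
Undo p12 and try p12 = 0.
(p13) alone gives p13 = 1.
(p23') alone gives p23 = 0.
(p33') alone gives p33 = 0.
(p43') alone gives p43 = 0.
Try p21 = 1.
(p31') alone gives p31 = 0.
(p32) alone gives p32 = 1.
(p41') alone gives p41 = 0.
(p42) alone gives p42 = 1.
That conflicts with the unit clause (p42').
Undo p21 and try p21 = 0.
(p22) alone gives p22 = 1.
(p32') alone gives p32 = 0.
(p31) alone gives p31 = 1.
(p41') alone gives p41 = 0.
(p42) alone gives p42 = 1.
That conflicts with the unit clause (p42').
Both values of p21 lead to a conflict.
Both values of p12 lead to a conflict.
Undo p11 and try p11 = 1.
(p21') alone gives p21 = 0.
(p31') alone gives p31 = 0.
(p41') alone gives p41 = 0.
Try p22 = 1.
(p12') alone gives p12 = 0.
(p32') alone gives p32 = 0.
(p33) alone gives p33 = 1.
(p42') alone gives p42 = 0.
(p43) alone gives p43 = 1.
That conflicts with the unit clause (p43').
Undo p22 and try p22 = 0.
(p23) alone gives p23 = 1.
(p13') alone gives p13 = 0.
(p33') alone gives p33 = 0.
(p32) alone gives p32 = 1.
(p12') alone gives p12 = 0.
(p42') alone gives p42 = 0.
(p43) alone gives p43 = 1.
That conflicts with the unit clause (p43').
Both values of p22 lead to a conflict.
Both values of p11 lead to a conflict.

UNSATISFIABLE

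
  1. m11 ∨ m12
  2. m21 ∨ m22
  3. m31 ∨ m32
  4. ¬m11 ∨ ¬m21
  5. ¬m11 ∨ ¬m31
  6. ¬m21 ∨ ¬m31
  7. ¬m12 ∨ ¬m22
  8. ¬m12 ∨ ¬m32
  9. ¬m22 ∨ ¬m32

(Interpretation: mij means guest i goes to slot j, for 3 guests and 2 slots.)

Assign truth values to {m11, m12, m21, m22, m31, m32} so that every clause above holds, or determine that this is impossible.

Branch on m11: set m11 = True.
From the singleton clause (¬m21), m21 = False.
From the singleton clause (m22), m22 = True.
From the singleton clause (¬m31), m31 = False.
From the singleton clause (m32), m32 = True.
But (¬m32) is also a unit clause — contradiction.
Backtrack on m11: now try m11 = False.
From the singleton clause (m12), m12 = True.
From the singleton clause (¬m22), m22 = False.
From the singleton clause (m21), m21 = True.
From the singleton clause (¬m31), m31 = False.
From the singleton clause (m32), m32 = True.
But (¬m32) is also a unit clause — contradiction.
Both values of m11 lead to a conflict.

UNSATISFIABLE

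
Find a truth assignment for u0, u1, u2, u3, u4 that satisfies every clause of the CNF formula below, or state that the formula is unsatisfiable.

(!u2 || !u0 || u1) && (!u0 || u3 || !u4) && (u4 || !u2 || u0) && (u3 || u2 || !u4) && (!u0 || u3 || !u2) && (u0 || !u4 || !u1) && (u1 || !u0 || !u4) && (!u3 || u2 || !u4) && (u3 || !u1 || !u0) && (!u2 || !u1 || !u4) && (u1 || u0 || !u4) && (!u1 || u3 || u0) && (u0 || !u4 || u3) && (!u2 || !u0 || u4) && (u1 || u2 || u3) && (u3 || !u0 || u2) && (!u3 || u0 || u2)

u0: true, u1: true, u2: false, u3: true, u4: false

Case u2 = false:
Case u3 = true:
From the singleton clause (!u4), u4 = false.
From the singleton clause (u0), u0 = true.
Every clause is now satisfied; u1 is unconstrained.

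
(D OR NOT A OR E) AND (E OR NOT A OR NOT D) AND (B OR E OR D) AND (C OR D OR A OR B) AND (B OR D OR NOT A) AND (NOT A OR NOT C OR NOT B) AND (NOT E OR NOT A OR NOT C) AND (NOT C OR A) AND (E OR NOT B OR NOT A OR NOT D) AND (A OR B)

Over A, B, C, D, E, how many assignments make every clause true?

7

There are 2^5 = 32 truth assignments over (A, B, C, D, E).
Split on B. With B = true, the clauses containing B are satisfied and NOT B drops from the rest; 6 of the 2^4 = 16 assignments to the other variables satisfy what remains.
With B = false, by the same count on the reduced clause set, 1 assignment works.
Total: 6 + 1 = 7.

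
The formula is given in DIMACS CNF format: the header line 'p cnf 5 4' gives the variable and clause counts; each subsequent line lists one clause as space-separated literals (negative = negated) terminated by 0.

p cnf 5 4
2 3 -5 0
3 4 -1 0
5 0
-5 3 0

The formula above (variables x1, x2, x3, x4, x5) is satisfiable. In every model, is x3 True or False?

Suppose x3 = False.
The clause (x5) is unit, so x5 = True.
That conflicts with the unit clause (¬x5).
So every satisfying assignment has x3 = True.

True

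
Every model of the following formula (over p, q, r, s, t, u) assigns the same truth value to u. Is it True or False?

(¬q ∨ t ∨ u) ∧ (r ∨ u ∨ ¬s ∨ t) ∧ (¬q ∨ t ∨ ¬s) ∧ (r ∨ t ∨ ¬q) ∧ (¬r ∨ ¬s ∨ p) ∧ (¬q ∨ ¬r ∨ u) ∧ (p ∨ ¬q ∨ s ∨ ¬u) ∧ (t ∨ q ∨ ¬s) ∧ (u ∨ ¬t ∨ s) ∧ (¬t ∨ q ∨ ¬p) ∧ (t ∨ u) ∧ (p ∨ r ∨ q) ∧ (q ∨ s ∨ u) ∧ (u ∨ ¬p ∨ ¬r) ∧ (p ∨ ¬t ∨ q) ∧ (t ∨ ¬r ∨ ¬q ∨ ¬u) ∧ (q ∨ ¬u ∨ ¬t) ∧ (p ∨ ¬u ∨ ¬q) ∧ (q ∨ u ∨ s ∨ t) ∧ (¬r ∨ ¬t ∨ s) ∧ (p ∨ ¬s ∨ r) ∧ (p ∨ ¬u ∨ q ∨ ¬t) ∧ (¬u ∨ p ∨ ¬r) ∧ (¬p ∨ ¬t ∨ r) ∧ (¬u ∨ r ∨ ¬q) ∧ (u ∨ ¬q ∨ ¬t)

True

Suppose u = False.
Unit clause (t) forces t = True.
Unit clause (s) forces s = True.
Unit clause (¬q) forces q = False.
Unit clause (¬p) forces p = False.
But (p) is also a unit clause — contradiction.
So every satisfying assignment has u = True.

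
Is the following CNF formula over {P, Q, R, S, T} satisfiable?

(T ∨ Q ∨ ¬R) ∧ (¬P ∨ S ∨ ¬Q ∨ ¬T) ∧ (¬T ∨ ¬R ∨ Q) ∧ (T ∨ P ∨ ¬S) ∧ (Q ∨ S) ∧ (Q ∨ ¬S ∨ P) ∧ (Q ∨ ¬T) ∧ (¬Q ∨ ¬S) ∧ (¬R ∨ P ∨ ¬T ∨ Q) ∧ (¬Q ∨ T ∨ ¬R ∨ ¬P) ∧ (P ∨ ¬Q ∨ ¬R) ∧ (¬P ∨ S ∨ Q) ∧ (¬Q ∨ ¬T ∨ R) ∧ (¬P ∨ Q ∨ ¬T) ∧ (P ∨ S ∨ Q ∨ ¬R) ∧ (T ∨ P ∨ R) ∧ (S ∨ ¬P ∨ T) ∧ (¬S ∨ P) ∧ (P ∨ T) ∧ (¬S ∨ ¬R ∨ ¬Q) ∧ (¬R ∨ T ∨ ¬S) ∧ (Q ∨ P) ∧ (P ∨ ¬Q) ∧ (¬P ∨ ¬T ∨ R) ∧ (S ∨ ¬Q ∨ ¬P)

Branch on Q: set Q = False.
Unit clause (S) forces S = True.
Unit clause (P) forces P = True.
Unit clause (¬T) forces T = False.
Unit clause (¬R) forces R = False.
Every clause now holds.
A satisfying assignment: P: True,  Q: False,  R: False,  S: True,  T: False.

Yes, satisfiable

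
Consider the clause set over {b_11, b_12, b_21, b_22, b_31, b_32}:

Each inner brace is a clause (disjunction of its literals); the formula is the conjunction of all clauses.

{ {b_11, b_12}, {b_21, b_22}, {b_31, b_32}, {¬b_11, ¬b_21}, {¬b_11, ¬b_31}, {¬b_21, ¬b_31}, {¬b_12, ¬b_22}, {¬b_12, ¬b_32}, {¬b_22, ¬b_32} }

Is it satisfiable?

No, unsatisfiable

Try b_11 = True.
Unit clause (¬b_21) forces b_21 = False.
Unit clause (b_22) forces b_22 = True.
Unit clause (¬b_31) forces b_31 = False.
Unit clause (b_32) forces b_32 = True.
But (¬b_32) is also a unit clause — contradiction.
Undo b_11 and try b_11 = False.
Unit clause (b_12) forces b_12 = True.
Unit clause (¬b_22) forces b_22 = False.
Unit clause (b_21) forces b_21 = True.
Unit clause (¬b_31) forces b_31 = False.
Unit clause (b_32) forces b_32 = True.
But (¬b_32) is also a unit clause — contradiction.
Neither b_11 = True nor b_11 = False works.
No assignment satisfies every clause.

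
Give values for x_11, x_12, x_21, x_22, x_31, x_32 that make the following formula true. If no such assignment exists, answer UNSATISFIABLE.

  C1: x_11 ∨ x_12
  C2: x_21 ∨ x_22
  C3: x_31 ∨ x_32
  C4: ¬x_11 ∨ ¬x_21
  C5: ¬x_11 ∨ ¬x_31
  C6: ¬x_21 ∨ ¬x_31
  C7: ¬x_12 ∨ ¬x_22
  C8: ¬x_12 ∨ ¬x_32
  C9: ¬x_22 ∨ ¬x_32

UNSATISFIABLE

Suppose x_11 = True.
Unit clause (¬x_21) forces x_21 = False.
Unit clause (x_22) forces x_22 = True.
Unit clause (¬x_31) forces x_31 = False.
Unit clause (x_32) forces x_32 = True.
But (¬x_32) is also a unit clause — contradiction.
So x_11 must be the other value — set x_11 = False.
Unit clause (x_12) forces x_12 = True.
Unit clause (¬x_22) forces x_22 = False.
Unit clause (x_21) forces x_21 = True.
Unit clause (¬x_31) forces x_31 = False.
Unit clause (x_32) forces x_32 = True.
But (¬x_32) is also a unit clause — contradiction.
Either choice for x_11 ends in contradiction.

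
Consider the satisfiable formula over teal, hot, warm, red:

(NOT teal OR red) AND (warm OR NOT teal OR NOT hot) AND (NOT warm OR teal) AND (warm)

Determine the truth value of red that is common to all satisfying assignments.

Suppose red = false.
Unit clause (NOT teal) forces teal = false.
Unit clause (NOT warm) forces warm = false.
But (warm) is also a unit clause — contradiction.
So every satisfying assignment has red = True.

True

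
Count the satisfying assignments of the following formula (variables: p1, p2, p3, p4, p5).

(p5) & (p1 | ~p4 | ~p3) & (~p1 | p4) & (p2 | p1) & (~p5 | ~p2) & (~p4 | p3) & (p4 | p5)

1

There are 2^5 = 32 truth assignments over (p1, p2, p3, p4, p5).
Split on p1. With p1 = 1, the clauses containing p1 are satisfied and ~p1 drops from the rest; 1 of the 2^4 = 16 assignments to the other variables satisfy what remains.
With p1 = 0, by the same count on the reduced clause set, 0 assignments work.
Total: 1 + 0 = 1.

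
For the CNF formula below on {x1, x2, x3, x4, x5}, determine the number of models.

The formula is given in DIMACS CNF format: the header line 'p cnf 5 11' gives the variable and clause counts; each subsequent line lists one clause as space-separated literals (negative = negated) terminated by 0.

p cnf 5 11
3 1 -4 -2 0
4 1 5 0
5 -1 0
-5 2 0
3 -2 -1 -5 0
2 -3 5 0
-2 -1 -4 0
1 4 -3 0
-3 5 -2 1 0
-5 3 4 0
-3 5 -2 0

There are 2^5 = 32 truth assignments over (x1, x2, x3, x4, x5).
Split on x3. With x3 = True, the clauses containing x3 are satisfied and ¬x3 drops from the rest; 2 of the 2^4 = 16 assignments to the other variables satisfy what remains.
With x3 = False, by the same count on the reduced clause set, 1 assignment works.
(One model: x1=F, x2=F, x3=F, x4=T, x5=F.)
Total: 2 + 1 = 3.

3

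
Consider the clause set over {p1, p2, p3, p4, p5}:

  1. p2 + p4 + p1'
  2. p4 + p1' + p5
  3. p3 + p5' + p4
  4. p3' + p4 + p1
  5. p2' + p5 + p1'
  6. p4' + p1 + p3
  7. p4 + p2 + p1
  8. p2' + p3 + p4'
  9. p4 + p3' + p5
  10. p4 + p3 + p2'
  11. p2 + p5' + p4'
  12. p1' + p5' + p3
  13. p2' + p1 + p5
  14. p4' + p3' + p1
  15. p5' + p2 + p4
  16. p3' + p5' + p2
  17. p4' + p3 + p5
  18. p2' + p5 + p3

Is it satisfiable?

Yes

Try p2 = 1.
Try p5 = 1.
Try p3 = 1.
Try p4 = 0.
Unit clause (p1) forces p1 = 1.
This assignment satisfies each clause.
A satisfying assignment: p1=1,  p2=1,  p3=1,  p4=0,  p5=1.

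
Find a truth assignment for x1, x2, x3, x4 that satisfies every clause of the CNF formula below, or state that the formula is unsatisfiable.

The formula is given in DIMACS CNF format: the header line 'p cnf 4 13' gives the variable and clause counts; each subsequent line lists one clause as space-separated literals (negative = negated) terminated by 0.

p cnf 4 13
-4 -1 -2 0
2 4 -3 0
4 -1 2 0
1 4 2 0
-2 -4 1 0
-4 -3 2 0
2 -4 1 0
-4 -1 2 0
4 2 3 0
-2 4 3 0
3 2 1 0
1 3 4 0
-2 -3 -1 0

Case x4 = False:
Case x2 = True:
From the singleton clause (x3), x3 = True.
From the singleton clause (¬x1), x1 = False.
Every clause now holds.

x1 ↦ False, x2 ↦ True, x3 ↦ True, x4 ↦ False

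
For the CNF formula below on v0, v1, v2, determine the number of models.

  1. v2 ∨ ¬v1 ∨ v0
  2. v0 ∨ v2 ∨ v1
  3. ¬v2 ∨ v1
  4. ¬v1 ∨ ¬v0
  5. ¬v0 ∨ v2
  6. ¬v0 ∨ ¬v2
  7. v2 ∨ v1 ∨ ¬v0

1

There are 2^3 = 8 truth assignments over (v0, v1, v2).
Check each against the 7 clauses (columns in the order v0, v1, v2):
  F F F  ✗ fails (v0 ∨ v2 ∨ v1)
  F F T  ✗ fails (¬v2 ∨ v1)
  F T F  ✗ fails (v2 ∨ ¬v1 ∨ v0)
  F T T  ✓ satisfies all
  T F F  ✗ fails (¬v0 ∨ v2)
  T F T  ✗ fails (¬v2 ∨ v1)
  T T F  ✗ fails (¬v1 ∨ ¬v0)
  T T T  ✗ fails (¬v1 ∨ ¬v0)
1 of the 8 rows is a model.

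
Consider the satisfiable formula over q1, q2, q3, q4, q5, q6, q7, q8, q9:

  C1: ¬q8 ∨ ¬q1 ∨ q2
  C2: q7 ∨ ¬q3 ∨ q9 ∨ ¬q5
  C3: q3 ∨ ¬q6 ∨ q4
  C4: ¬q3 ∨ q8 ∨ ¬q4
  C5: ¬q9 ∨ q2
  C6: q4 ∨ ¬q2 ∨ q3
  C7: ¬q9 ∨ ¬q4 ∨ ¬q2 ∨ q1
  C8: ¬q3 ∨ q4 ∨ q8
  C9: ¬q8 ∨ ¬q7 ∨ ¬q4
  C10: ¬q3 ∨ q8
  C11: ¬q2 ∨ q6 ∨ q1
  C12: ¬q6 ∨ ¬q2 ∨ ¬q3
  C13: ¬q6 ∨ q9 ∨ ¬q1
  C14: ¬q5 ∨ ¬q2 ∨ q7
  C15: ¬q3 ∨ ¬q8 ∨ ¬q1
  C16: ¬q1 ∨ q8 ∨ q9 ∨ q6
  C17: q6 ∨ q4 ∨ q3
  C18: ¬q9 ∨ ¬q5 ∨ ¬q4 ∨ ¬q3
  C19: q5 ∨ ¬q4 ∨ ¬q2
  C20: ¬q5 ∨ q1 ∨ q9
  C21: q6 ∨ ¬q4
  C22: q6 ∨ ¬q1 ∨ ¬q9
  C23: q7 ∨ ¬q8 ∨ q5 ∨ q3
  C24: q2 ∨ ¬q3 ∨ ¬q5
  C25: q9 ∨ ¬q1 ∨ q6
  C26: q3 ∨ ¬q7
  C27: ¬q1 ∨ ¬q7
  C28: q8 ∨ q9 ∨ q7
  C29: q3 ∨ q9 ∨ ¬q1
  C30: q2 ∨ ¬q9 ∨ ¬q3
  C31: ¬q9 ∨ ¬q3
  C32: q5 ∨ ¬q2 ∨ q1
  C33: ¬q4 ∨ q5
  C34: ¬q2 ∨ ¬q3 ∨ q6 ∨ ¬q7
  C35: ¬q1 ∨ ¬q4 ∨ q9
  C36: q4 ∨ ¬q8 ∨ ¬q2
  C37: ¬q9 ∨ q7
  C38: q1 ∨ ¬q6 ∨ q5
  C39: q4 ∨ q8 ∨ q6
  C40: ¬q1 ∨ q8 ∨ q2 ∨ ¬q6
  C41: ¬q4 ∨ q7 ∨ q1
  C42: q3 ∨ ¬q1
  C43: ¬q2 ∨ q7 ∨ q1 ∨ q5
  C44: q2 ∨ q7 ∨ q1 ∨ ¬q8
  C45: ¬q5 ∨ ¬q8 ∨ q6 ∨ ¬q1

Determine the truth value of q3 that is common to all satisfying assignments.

True

Suppose q3 = False.
Unit clause (¬q7) forces q7 = False.
Unit clause (¬q9) forces q9 = False.
Unit clause (q8) forces q8 = True.
Unit clause (q5) forces q5 = True.
Unit clause (¬q2) forces q2 = False.
Unit clause (¬q1) forces q1 = False.
That conflicts with the unit clause (q1).
So every satisfying assignment has q3 = True.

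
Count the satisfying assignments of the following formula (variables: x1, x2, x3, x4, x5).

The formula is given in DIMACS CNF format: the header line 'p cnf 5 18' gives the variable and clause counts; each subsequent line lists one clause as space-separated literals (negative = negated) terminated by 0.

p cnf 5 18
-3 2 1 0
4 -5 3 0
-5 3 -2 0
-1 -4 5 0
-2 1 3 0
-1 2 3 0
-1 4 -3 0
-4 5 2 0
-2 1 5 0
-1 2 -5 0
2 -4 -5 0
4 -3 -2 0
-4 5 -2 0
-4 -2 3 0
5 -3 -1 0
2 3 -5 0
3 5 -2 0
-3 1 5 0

3

There are 2^5 = 32 truth assignments over (x1, x2, x3, x4, x5).
Split on x4. With x4 = True, the clauses containing x4 are satisfied and ¬x4 drops from the rest; 2 of the 2^4 = 16 assignments to the other variables satisfy what remains.
With x4 = False, by the same count on the reduced clause set, 1 assignment works.
Total: 2 + 1 = 3.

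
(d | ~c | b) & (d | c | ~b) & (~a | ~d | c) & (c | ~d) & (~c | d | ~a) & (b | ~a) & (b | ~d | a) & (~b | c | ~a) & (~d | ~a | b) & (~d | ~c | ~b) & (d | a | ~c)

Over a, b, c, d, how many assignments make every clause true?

1

There are 2^4 = 16 truth assignments over (a, b, c, d).
Split on a. With a = 1, the clauses containing a are satisfied and ~a drops from the rest; 0 of the 2^3 = 8 assignments to the other variables satisfy what remains.
With a = 0, by the same count on the reduced clause set, 1 assignment works.
Total: 0 + 1 = 1.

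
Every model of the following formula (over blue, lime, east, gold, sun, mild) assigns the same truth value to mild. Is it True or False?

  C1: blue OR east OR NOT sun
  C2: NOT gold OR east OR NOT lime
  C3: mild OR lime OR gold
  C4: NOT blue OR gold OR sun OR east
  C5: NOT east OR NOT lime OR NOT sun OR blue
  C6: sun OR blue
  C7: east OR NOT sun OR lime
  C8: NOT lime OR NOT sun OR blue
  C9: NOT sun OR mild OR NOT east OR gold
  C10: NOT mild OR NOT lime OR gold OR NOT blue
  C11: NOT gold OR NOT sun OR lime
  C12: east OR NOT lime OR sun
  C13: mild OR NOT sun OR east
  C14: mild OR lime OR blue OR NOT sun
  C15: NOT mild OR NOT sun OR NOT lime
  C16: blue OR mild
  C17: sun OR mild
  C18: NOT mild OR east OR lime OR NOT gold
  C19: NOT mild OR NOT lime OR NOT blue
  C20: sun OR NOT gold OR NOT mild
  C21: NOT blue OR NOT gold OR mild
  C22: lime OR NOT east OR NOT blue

Suppose mild = false.
The clause (blue) is unit, so blue = true.
The clause (sun) is unit, so sun = true.
The clause (east) is unit, so east = true.
The clause (gold) is unit, so gold = true.
But (NOT gold) is also a unit clause — contradiction.
So every satisfying assignment has mild = True.

True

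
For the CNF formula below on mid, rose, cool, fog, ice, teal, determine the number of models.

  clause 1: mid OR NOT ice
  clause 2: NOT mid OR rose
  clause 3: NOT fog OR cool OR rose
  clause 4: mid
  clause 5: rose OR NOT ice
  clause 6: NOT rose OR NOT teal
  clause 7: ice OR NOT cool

6

There are 2^6 = 64 truth assignments over (mid, rose, cool, fog, ice, teal).
Split on cool. With cool = true, the clauses containing cool are satisfied and NOT cool drops from the rest; 2 of the 2^5 = 32 assignments to the other variables satisfy what remains.
With cool = false, by the same count on the reduced clause set, 4 assignments work.
Total: 2 + 4 = 6.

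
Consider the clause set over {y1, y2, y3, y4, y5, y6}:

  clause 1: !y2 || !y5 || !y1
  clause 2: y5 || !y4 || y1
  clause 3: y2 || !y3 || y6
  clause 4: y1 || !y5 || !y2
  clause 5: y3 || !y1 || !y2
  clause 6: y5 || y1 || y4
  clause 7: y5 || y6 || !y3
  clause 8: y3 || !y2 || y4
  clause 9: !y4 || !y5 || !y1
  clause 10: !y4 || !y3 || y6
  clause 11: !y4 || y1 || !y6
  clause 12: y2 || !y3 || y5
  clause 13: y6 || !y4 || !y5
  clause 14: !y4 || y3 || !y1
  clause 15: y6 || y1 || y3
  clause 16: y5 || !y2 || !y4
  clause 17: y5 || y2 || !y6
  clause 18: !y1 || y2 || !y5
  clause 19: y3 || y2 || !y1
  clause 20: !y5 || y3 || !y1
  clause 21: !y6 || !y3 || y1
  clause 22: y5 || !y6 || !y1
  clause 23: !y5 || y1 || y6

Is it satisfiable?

Yes

Try y2 = false.
Try y3 = false.
From the singleton clause (!y1), y1 = false.
From the singleton clause (y6), y6 = true.
From the singleton clause (!y4), y4 = false.
From the singleton clause (y5), y5 = true.
This assignment satisfies each clause.
A satisfying assignment: y1: false,  y2: false,  y3: false,  y4: false,  y5: true,  y6: true.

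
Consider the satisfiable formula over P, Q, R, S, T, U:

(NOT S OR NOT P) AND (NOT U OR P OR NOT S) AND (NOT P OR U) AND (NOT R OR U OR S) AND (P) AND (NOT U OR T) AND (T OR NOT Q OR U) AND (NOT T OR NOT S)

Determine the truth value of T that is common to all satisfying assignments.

True

Suppose T = false.
Unit clause (P) forces P = true.
Unit clause (NOT S) forces S = false.
Unit clause (U) forces U = true.
Now (NOT U) is unsatisfied and unit — conflict.
So every satisfying assignment has T = True.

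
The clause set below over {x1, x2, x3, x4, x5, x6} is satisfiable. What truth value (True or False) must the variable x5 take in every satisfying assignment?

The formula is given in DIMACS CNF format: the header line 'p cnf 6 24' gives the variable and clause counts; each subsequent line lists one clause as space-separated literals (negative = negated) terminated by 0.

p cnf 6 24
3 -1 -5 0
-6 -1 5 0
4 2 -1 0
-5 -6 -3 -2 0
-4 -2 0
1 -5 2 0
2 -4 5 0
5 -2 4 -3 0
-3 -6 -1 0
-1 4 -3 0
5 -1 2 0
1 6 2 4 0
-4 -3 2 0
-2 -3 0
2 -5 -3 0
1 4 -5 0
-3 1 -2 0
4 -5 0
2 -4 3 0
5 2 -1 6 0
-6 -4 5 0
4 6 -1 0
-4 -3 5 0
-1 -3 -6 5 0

False

Suppose x5 = True.
The clause (x4) is unit, so x4 = True.
The clause (¬x2) is unit, so x2 = False.
The clause (x1) is unit, so x1 = True.
The clause (x3) is unit, so x3 = True.
But (¬x3) is also a unit clause — contradiction.
So every satisfying assignment has x5 = False.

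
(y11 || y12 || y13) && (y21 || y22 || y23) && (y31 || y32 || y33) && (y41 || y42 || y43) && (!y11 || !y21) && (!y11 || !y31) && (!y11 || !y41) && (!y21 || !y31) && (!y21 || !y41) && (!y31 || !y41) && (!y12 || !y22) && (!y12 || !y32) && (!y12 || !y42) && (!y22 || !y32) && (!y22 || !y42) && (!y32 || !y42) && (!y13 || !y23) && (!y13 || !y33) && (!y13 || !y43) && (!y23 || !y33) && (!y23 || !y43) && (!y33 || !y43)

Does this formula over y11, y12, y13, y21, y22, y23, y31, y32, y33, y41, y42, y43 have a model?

Branch on y11: set y11 = false.
Branch on y12: set y12 = true.
The clause (!y22) is unit, so y22 = false.
The clause (!y32) is unit, so y32 = false.
The clause (!y42) is unit, so y42 = false.
Branch on y21: set y21 = true.
The clause (!y31) is unit, so y31 = false.
The clause (y33) is unit, so y33 = true.
The clause (!y41) is unit, so y41 = false.
The clause (y43) is unit, so y43 = true.
That conflicts with the unit clause (!y43).
So y21 must be the other value — set y21 = false.
The clause (y23) is unit, so y23 = true.
The clause (!y13) is unit, so y13 = false.
The clause (!y33) is unit, so y33 = false.
The clause (y31) is unit, so y31 = true.
The clause (!y41) is unit, so y41 = false.
The clause (y43) is unit, so y43 = true.
That conflicts with the unit clause (!y43).
Neither y21 = true nor y21 = false works.
So y12 must be the other value — set y12 = false.
The clause (y13) is unit, so y13 = true.
The clause (!y23) is unit, so y23 = false.
The clause (!y33) is unit, so y33 = false.
The clause (!y43) is unit, so y43 = false.
Branch on y21: set y21 = true.
The clause (!y31) is unit, so y31 = false.
The clause (y32) is unit, so y32 = true.
The clause (!y41) is unit, so y41 = false.
The clause (y42) is unit, so y42 = true.
That conflicts with the unit clause (!y42).
So y21 must be the other value — set y21 = false.
The clause (y22) is unit, so y22 = true.
The clause (!y32) is unit, so y32 = false.
The clause (y31) is unit, so y31 = true.
The clause (!y41) is unit, so y41 = false.
The clause (y42) is unit, so y42 = true.
That conflicts with the unit clause (!y42).
Neither y21 = true nor y21 = false works.
Neither y12 = true nor y12 = false works.
So y11 must be the other value — set y11 = true.
The clause (!y21) is unit, so y21 = false.
The clause (!y31) is unit, so y31 = false.
The clause (!y41) is unit, so y41 = false.
Branch on y22: set y22 = true.
The clause (!y12) is unit, so y12 = false.
The clause (!y32) is unit, so y32 = false.
The clause (y33) is unit, so y33 = true.
The clause (!y42) is unit, so y42 = false.
The clause (y43) is unit, so y43 = true.
That conflicts with the unit clause (!y43).
So y22 must be the other value — set y22 = false.
The clause (y23) is unit, so y23 = true.
The clause (!y13) is unit, so y13 = false.
The clause (!y33) is unit, so y33 = false.
The clause (y32) is unit, so y32 = true.
The clause (!y12) is unit, so y12 = false.
The clause (!y42) is unit, so y42 = false.
The clause (y43) is unit, so y43 = true.
That conflicts with the unit clause (!y43).
Neither y22 = true nor y22 = false works.
Neither y11 = true nor y11 = false works.
No assignment satisfies every clause.

No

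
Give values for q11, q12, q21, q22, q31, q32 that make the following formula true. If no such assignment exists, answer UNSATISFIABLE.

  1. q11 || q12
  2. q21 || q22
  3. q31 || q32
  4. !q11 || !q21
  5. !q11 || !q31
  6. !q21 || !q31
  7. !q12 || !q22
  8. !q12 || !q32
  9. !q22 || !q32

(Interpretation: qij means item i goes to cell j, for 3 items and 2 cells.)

Case q11 = true:
From the singleton clause (!q21), q21 = false.
From the singleton clause (q22), q22 = true.
From the singleton clause (!q31), q31 = false.
From the singleton clause (q32), q32 = true.
That conflicts with the unit clause (!q32).
That branch fails; take q11 = false instead.
From the singleton clause (q12), q12 = true.
From the singleton clause (!q22), q22 = false.
From the singleton clause (q21), q21 = true.
From the singleton clause (!q31), q31 = false.
From the singleton clause (q32), q32 = true.
That conflicts with the unit clause (!q32).
Both values of q11 lead to a conflict.

UNSATISFIABLE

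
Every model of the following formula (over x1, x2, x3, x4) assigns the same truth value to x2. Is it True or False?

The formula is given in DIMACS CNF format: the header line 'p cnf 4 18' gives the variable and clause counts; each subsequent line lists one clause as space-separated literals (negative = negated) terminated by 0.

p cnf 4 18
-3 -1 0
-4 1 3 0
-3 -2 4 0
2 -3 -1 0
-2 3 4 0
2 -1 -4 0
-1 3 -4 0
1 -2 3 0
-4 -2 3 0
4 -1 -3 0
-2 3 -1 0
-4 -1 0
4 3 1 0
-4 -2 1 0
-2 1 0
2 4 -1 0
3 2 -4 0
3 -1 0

False

Suppose x2 = True.
Unit clause (x1) forces x1 = True.
Unit clause (¬x3) forces x3 = False.
Now (x3) is unsatisfied and unit — conflict.
So every satisfying assignment has x2 = False.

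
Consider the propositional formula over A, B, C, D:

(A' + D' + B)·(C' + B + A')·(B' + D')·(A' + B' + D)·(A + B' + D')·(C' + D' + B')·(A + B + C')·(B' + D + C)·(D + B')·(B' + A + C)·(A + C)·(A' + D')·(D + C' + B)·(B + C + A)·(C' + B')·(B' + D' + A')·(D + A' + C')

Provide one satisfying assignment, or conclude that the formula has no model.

A ↦ 1; B ↦ 0; C ↦ 0; D ↦ 0

Try B = 0.
Try A = 1.
The clause (D') is unit, so D = 0.
The clause (C') is unit, so C = 0.
All clauses are satisfied.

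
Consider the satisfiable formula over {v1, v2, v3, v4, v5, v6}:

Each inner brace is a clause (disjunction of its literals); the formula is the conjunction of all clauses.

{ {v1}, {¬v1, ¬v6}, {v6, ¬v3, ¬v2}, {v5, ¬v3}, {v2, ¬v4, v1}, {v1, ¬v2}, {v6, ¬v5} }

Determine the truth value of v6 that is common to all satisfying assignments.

Suppose v6 = True.
The clause (v1) is unit, so v1 = True.
But (¬v1) is also a unit clause — contradiction.
So every satisfying assignment has v6 = False.

False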